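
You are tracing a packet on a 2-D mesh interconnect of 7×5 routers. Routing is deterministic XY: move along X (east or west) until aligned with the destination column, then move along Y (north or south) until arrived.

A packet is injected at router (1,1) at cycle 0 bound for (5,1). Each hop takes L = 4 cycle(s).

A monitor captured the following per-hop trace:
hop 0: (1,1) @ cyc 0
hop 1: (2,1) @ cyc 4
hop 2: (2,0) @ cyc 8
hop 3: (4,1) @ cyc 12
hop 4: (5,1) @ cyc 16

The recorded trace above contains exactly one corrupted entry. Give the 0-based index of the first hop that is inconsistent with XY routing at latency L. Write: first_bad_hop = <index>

[1] (+1,+0) / 4c ⇒ ok
[2] (+0,-1) / 4c ⇒ BAD: Y-move but x=2≠5

first_bad_hop = 2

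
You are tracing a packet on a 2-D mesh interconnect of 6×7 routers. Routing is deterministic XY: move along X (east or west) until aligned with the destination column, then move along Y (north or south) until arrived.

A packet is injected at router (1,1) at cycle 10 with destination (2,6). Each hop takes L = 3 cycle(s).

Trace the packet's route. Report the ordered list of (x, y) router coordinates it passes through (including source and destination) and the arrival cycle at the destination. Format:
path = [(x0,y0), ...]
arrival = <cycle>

path = [(1,1), (2,1), (2,2), (2,3), (2,4), (2,5), (2,6)]
arrival = 28

[0] x=1 y=1 t=10
[1] x=2 y=1 t=13 →E
[2] x=2 y=2 t=16 →N
[3] x=2 y=3 t=19 →N
[4] x=2 y=4 t=22 →N
[5] x=2 y=5 t=25 →N
[6] x=2 y=6 t=28 →N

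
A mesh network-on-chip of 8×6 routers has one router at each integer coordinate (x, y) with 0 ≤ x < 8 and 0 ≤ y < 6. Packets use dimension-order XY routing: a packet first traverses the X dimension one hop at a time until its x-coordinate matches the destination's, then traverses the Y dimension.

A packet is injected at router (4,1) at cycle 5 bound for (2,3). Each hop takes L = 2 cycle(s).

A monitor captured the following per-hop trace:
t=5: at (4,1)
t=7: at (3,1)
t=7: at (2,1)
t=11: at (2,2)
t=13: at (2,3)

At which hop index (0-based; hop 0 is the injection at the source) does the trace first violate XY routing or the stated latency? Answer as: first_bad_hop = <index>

  1: Δx=-1 Δy=+0 Δt=2 [ok]
  2: Δx=-1 Δy=+0 Δt=0 [BAD: Δcyc=0≠L]

first_bad_hop = 2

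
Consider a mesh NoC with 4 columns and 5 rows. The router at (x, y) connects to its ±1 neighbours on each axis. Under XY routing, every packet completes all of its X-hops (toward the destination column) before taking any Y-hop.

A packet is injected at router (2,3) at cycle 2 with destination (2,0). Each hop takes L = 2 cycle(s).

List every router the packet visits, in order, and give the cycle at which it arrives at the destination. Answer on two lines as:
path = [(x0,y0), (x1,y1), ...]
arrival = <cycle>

[0] x=2 y=3 t=2
[1] x=2 y=2 t=4 →S
[2] x=2 y=1 t=6 →S
[3] x=2 y=0 t=8 →S

path = [(2,3), (2,2), (2,1), (2,0)]
arrival = 8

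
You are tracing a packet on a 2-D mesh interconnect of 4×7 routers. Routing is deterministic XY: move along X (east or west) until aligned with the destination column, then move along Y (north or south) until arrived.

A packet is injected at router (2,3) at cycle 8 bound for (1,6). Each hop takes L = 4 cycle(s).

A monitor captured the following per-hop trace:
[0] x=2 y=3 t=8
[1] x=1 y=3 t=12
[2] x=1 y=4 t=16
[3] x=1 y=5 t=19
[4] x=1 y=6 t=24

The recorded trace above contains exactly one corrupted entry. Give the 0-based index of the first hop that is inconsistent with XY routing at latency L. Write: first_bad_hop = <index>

first_bad_hop = 3

hop 1: step (-1,+0), +4 cyc — ok
hop 2: step (+0,+1), +4 cyc — ok
hop 3: step (+0,+1), +3 cyc — BAD: Δcyc=3≠L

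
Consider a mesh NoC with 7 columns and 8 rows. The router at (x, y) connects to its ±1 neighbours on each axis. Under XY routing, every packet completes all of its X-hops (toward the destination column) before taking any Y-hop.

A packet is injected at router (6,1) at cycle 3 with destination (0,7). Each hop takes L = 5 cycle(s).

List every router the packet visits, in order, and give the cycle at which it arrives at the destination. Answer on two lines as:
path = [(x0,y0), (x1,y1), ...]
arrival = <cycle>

path = [(6,1), (5,1), (4,1), (3,1), (2,1), (1,1), (0,1), (0,2), (0,3), (0,4), (0,5), (0,6), (0,7)]
arrival = 63

t=3: at (6,1)
t=8: at (5,1) after W
t=13: at (4,1) after W
t=18: at (3,1) after W
t=23: at (2,1) after W
t=28: at (1,1) after W
t=33: at (0,1) after W
t=38: at (0,2) after N
t=43: at (0,3) after N
t=48: at (0,4) after N
t=53: at (0,5) after N
t=58: at (0,6) after N
t=63: at (0,7) after N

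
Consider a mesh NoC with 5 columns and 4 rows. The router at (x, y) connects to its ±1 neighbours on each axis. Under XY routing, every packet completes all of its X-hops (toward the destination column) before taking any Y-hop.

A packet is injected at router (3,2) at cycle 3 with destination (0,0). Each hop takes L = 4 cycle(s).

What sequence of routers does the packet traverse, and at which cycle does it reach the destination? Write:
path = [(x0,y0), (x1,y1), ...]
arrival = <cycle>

path = [(3,2), (2,2), (1,2), (0,2), (0,1), (0,0)]
arrival = 23

[0] x=3 y=2 t=3
[1] x=2 y=2 t=7 →W
[2] x=1 y=2 t=11 →W
[3] x=0 y=2 t=15 →W
[4] x=0 y=1 t=19 →S
[5] x=0 y=0 t=23 →S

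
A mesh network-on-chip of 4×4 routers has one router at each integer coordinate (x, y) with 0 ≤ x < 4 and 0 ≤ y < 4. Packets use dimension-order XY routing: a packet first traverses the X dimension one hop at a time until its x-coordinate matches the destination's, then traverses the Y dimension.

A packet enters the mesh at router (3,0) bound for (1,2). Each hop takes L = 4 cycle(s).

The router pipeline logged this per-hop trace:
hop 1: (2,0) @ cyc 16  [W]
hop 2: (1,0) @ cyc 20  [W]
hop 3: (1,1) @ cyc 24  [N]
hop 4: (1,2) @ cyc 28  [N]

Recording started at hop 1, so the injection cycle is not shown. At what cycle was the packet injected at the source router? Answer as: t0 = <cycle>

cyc[1] = 16 and cyc[k] = t0 + k·L for every k.
Subtract one hop: t0 = 16 − 4 = 12.

t0 = 12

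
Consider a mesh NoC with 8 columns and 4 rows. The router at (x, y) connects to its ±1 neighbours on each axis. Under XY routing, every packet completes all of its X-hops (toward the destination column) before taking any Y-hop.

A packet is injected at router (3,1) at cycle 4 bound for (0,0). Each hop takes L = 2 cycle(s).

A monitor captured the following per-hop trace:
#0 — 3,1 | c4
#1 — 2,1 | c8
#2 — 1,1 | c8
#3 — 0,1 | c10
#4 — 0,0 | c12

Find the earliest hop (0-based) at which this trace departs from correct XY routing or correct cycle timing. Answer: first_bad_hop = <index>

[1] (-1,+0) / 4c ⇒ BAD: Δcyc=4≠L

first_bad_hop = 1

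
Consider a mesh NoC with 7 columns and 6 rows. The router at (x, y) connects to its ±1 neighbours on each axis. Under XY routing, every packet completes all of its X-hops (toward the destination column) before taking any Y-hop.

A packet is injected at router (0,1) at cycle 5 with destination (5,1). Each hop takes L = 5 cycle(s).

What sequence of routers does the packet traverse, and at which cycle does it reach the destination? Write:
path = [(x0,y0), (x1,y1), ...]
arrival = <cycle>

path = [(0,1), (1,1), (2,1), (3,1), (4,1), (5,1)]
arrival = 30

[0] x=0 y=1 t=5
[1] x=1 y=1 t=10 →E
[2] x=2 y=1 t=15 →E
[3] x=3 y=1 t=20 →E
[4] x=4 y=1 t=25 →E
[5] x=5 y=1 t=30 →E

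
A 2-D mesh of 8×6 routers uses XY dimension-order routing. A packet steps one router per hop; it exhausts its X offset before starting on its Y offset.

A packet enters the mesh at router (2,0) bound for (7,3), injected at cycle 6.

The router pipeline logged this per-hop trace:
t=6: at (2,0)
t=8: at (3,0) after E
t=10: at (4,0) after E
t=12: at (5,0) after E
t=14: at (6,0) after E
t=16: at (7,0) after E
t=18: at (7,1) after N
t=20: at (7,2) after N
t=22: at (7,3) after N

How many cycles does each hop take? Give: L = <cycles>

L = 2

Between hops 0 and 1 the cycle counter advances 8 − 6 = 2.
One hop costs L cycles, so L = 2.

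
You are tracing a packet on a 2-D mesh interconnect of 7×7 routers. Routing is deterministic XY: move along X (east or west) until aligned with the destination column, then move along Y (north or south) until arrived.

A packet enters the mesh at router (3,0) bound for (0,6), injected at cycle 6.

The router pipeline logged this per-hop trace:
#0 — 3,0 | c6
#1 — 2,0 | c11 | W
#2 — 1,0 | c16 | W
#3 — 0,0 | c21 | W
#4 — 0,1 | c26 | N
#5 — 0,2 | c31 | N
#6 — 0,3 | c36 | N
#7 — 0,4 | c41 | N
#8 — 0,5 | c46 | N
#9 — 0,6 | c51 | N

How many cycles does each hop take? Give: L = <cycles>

L = 5

Δcyc across hop 0→1: 11 − 6 = 5.
Each hop adds L, hence L = 5.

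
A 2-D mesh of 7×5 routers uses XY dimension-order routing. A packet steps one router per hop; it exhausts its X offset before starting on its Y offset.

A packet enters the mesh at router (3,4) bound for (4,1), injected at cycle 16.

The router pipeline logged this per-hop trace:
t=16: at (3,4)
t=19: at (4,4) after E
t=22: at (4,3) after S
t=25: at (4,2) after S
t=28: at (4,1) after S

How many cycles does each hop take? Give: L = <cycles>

Δcyc across hop 0→1: 19 − 16 = 3.
That increment is L by definition: L = 3.

L = 3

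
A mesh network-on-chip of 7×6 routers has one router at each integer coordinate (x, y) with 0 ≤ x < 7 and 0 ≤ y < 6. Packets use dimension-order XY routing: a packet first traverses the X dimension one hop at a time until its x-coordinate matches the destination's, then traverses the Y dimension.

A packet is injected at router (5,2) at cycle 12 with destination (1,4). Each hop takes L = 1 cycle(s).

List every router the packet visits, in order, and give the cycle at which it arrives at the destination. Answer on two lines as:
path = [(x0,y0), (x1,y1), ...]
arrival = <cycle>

path = [(5,2), (4,2), (3,2), (2,2), (1,2), (1,3), (1,4)]
arrival = 18

  0. router=(5,2) cycle=12 (inject)
  1. router=(4,2) cycle=13 dir=W
  2. router=(3,2) cycle=14 dir=W
  3. router=(2,2) cycle=15 dir=W
  4. router=(1,2) cycle=16 dir=W
  5. router=(1,3) cycle=17 dir=N
  6. router=(1,4) cycle=18 dir=N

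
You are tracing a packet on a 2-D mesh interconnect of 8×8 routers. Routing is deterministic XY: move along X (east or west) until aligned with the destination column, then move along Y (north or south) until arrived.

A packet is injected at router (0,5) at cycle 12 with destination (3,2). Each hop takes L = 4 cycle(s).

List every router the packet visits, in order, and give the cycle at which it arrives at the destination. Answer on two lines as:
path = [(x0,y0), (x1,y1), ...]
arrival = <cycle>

path = [(0,5), (1,5), (2,5), (3,5), (3,4), (3,3), (3,2)]
arrival = 36

hop 0: (0,5) @ cyc 12
hop 1: (1,5) @ cyc 16  [E]
hop 2: (2,5) @ cyc 20  [E]
hop 3: (3,5) @ cyc 24  [E]
hop 4: (3,4) @ cyc 28  [S]
hop 5: (3,3) @ cyc 32  [S]
hop 6: (3,2) @ cyc 36  [S]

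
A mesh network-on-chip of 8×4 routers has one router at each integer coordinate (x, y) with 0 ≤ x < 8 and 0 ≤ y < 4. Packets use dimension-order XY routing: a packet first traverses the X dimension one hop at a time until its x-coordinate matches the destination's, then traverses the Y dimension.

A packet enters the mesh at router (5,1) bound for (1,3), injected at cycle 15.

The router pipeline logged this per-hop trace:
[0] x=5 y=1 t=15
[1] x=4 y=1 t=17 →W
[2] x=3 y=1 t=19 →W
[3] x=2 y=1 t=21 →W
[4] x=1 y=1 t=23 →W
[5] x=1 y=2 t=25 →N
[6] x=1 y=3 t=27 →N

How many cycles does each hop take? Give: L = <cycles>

L = 2

Δcyc across hop 0→1: 17 − 15 = 2.
One hop costs L cycles, so L = 2.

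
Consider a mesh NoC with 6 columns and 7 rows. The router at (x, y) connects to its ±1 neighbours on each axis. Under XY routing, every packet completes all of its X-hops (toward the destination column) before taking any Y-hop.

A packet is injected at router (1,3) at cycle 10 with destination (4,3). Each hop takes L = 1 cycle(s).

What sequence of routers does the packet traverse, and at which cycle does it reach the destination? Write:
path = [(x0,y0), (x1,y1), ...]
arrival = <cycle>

path = [(1,3), (2,3), (3,3), (4,3)]
arrival = 13

t=10: at (1,3)
t=11: at (2,3) after E
t=12: at (3,3) after E
t=13: at (4,3) after E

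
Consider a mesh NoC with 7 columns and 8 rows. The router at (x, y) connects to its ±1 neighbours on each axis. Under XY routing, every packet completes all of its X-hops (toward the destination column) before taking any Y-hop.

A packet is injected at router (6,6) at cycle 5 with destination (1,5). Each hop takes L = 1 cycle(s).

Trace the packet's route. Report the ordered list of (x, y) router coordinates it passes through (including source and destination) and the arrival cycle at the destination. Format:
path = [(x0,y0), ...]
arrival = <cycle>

path = [(6,6), (5,6), (4,6), (3,6), (2,6), (1,6), (1,5)]
arrival = 11

src (6,6)  cyc=5
W→(5,6)  cyc=6
W→(4,6)  cyc=7
W→(3,6)  cyc=8
W→(2,6)  cyc=9
W→(1,6)  cyc=10
S→(1,5)  cyc=11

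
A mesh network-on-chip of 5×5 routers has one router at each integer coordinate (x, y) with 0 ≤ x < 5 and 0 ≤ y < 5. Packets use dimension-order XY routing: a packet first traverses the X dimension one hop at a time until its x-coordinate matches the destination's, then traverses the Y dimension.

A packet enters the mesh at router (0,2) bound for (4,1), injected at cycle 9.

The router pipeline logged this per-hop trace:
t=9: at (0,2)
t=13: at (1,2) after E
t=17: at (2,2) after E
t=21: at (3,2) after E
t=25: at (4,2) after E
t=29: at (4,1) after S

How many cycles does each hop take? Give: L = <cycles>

Between hops 0 and 1 the cycle counter advances 13 − 9 = 4.
Each hop adds L, hence L = 4.

L = 4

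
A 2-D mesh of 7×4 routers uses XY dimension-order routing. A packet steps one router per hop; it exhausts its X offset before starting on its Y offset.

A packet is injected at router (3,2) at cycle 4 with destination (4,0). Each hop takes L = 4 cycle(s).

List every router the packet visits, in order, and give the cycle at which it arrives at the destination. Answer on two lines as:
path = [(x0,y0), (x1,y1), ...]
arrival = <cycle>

path = [(3,2), (4,2), (4,1), (4,0)]
arrival = 16

[0] x=3 y=2 t=4
[1] x=4 y=2 t=8 →E
[2] x=4 y=1 t=12 →S
[3] x=4 y=0 t=16 →S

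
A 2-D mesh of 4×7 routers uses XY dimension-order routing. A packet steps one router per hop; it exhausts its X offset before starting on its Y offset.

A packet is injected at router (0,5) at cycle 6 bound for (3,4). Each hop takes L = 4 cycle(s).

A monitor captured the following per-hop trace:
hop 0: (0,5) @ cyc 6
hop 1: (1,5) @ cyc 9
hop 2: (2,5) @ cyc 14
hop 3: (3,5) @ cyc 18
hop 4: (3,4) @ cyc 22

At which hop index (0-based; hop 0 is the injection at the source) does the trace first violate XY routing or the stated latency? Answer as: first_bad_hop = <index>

  1: Δx=+1 Δy=+0 Δt=3 [BAD: Δcyc=3≠L]

first_bad_hop = 1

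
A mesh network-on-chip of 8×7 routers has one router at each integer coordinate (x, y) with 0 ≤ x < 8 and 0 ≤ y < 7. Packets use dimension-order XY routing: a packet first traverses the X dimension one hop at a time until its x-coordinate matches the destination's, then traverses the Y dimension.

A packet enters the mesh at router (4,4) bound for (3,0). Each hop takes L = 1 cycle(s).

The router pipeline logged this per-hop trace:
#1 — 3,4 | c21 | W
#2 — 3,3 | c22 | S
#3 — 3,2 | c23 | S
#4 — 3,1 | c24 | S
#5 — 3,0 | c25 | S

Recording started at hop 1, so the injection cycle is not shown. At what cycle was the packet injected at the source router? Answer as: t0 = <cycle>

t0 = 20

The first recorded entry is hop 1 at cycle 21.
t0 = cyc[1] − L = 21 − 1 = 20.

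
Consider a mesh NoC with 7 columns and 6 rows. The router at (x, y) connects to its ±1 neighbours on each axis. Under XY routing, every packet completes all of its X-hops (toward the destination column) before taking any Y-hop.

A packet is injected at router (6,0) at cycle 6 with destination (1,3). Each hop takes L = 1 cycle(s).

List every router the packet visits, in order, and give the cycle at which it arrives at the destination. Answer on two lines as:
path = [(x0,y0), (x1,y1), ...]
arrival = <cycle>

[0] x=6 y=0 t=6
[1] x=5 y=0 t=7 →W
[2] x=4 y=0 t=8 →W
[3] x=3 y=0 t=9 →W
[4] x=2 y=0 t=10 →W
[5] x=1 y=0 t=11 →W
[6] x=1 y=1 t=12 →N
[7] x=1 y=2 t=13 →N
[8] x=1 y=3 t=14 →N

path = [(6,0), (5,0), (4,0), (3,0), (2,0), (1,0), (1,1), (1,2), (1,3)]
arrival = 14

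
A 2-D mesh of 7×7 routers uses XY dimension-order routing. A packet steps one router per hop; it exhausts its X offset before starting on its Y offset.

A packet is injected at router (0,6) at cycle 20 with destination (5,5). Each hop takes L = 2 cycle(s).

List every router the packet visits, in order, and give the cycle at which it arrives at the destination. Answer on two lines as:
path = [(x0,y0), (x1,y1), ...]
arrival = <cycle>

path = [(0,6), (1,6), (2,6), (3,6), (4,6), (5,6), (5,5)]
arrival = 32

#0 — 0,6 | c20
#1 — 1,6 | c22 | E
#2 — 2,6 | c24 | E
#3 — 3,6 | c26 | E
#4 — 4,6 | c28 | E
#5 — 5,6 | c30 | E
#6 — 5,5 | c32 | S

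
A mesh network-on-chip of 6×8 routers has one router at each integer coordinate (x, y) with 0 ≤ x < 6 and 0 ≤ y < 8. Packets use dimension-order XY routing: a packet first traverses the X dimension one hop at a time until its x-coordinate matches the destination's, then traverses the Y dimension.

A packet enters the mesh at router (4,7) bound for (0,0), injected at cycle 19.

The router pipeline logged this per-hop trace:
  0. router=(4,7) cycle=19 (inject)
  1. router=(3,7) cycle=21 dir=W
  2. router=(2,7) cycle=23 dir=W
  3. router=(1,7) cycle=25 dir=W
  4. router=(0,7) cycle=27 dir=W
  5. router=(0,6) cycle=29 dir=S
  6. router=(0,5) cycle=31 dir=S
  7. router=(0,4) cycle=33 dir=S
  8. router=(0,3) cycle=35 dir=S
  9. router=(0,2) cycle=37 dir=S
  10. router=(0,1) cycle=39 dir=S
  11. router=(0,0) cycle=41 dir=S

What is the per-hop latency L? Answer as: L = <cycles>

L = 2

Between hops 0 and 1 the cycle counter advances 21 − 19 = 2.
One hop costs L cycles, so L = 2.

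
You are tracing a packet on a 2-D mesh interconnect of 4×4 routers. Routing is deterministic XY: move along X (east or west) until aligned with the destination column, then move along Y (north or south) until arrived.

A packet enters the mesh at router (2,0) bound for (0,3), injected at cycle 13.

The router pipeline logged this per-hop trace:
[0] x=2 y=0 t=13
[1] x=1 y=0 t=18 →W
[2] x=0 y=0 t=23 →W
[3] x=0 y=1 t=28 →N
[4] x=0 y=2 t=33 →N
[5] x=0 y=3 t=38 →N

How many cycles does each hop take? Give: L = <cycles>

L = 5

From hop 0 (13) to hop 1 (18): +5 cycles.
One hop costs L cycles, so L = 5.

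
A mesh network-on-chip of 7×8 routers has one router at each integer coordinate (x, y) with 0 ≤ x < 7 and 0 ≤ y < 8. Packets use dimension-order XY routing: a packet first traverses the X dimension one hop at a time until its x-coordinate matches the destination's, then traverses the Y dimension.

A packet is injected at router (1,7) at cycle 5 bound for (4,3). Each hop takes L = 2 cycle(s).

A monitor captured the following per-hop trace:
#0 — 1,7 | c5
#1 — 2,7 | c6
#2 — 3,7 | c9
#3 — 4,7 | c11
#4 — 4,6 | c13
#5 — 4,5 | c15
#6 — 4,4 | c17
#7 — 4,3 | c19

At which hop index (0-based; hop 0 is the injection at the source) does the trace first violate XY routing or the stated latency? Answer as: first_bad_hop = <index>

check 1→ d=(1,0) cyc+1: BAD: Δcyc=1≠L

first_bad_hop = 1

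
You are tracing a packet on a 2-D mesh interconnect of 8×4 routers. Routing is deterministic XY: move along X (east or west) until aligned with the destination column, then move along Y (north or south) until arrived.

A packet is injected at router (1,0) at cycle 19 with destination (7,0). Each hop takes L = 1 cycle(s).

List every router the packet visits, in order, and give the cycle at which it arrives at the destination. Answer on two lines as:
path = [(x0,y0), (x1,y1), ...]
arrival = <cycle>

path = [(1,0), (2,0), (3,0), (4,0), (5,0), (6,0), (7,0)]
arrival = 25

t=19: at (1,0)
t=20: at (2,0) after E
t=21: at (3,0) after E
t=22: at (4,0) after E
t=23: at (5,0) after E
t=24: at (6,0) after E
t=25: at (7,0) after E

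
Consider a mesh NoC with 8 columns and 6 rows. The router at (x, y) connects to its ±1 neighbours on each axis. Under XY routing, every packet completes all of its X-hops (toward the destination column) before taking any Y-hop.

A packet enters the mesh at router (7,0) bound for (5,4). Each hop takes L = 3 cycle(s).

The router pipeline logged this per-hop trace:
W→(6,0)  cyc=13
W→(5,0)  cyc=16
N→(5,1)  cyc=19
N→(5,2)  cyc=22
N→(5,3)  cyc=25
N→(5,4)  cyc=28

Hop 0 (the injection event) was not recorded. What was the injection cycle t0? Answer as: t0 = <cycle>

The first recorded entry is hop 1 at cycle 13.
t0 = cyc[1] − L = 13 − 3 = 10.

t0 = 10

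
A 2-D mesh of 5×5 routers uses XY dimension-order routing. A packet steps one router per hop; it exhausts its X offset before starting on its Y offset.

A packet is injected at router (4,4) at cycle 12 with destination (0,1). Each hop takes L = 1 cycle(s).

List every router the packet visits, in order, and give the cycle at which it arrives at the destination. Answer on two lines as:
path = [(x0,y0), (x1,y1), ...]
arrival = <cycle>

t=12: at (4,4)
t=13: at (3,4) after W
t=14: at (2,4) after W
t=15: at (1,4) after W
t=16: at (0,4) after W
t=17: at (0,3) after S
t=18: at (0,2) after S
t=19: at (0,1) after S

path = [(4,4), (3,4), (2,4), (1,4), (0,4), (0,3), (0,2), (0,1)]
arrival = 19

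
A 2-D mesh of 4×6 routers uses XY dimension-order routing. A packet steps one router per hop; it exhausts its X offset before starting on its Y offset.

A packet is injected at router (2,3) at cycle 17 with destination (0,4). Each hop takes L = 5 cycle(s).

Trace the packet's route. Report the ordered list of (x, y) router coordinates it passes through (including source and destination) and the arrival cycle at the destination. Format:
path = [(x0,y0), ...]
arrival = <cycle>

path = [(2,3), (1,3), (0,3), (0,4)]
arrival = 32

hop 0: (2,3) @ cyc 17
hop 1: (1,3) @ cyc 22  [W]
hop 2: (0,3) @ cyc 27  [W]
hop 3: (0,4) @ cyc 32  [N]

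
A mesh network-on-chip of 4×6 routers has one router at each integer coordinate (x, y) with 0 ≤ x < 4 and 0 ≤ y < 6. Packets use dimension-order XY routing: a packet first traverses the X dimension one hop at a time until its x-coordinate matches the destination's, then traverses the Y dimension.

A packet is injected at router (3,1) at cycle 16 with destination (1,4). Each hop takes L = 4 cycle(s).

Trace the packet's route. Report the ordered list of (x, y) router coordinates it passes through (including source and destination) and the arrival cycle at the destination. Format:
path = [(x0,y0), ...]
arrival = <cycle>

#0 — 3,1 | c16
#1 — 2,1 | c20 | W
#2 — 1,1 | c24 | W
#3 — 1,2 | c28 | N
#4 — 1,3 | c32 | N
#5 — 1,4 | c36 | N

path = [(3,1), (2,1), (1,1), (1,2), (1,3), (1,4)]
arrival = 36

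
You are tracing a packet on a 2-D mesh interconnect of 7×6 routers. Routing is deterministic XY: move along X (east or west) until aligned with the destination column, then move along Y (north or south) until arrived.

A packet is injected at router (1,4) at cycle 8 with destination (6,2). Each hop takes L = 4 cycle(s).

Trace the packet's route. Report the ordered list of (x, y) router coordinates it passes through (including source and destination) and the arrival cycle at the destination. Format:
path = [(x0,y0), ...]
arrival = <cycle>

t=8: at (1,4)
t=12: at (2,4) after E
t=16: at (3,4) after E
t=20: at (4,4) after E
t=24: at (5,4) after E
t=28: at (6,4) after E
t=32: at (6,3) after S
t=36: at (6,2) after S

path = [(1,4), (2,4), (3,4), (4,4), (5,4), (6,4), (6,3), (6,2)]
arrival = 36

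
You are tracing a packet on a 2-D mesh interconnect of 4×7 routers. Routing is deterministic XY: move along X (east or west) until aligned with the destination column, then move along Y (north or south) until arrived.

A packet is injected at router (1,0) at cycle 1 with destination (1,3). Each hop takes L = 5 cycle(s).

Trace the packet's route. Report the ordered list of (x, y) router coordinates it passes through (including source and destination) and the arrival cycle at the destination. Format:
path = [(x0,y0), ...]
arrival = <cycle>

t=1: at (1,0)
t=6: at (1,1) after N
t=11: at (1,2) after N
t=16: at (1,3) after N

path = [(1,0), (1,1), (1,2), (1,3)]
arrival = 16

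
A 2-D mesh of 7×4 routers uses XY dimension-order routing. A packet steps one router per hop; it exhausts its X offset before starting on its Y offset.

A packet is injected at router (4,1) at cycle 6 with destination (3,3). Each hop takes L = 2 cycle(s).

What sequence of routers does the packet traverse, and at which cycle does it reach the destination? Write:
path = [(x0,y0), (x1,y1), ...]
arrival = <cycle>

path = [(4,1), (3,1), (3,2), (3,3)]
arrival = 12

hop 0: (4,1) @ cyc 6
hop 1: (3,1) @ cyc 8  [W]
hop 2: (3,2) @ cyc 10  [N]
hop 3: (3,3) @ cyc 12  [N]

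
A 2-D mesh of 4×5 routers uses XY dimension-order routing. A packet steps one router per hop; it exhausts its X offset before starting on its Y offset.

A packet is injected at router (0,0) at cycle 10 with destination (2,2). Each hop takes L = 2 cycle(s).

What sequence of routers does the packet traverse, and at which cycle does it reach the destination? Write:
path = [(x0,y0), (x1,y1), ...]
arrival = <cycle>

path = [(0,0), (1,0), (2,0), (2,1), (2,2)]
arrival = 18

#0 — 0,0 | c10
#1 — 1,0 | c12 | E
#2 — 2,0 | c14 | E
#3 — 2,1 | c16 | N
#4 — 2,2 | c18 | N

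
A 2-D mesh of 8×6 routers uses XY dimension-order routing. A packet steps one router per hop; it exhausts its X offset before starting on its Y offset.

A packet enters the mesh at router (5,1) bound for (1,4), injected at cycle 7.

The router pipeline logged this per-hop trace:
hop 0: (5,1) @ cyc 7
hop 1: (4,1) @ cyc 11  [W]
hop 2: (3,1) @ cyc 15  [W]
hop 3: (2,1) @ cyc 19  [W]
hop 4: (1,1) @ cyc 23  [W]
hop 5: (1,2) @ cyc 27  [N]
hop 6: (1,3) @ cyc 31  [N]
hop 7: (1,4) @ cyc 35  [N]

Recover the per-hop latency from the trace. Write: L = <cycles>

L = 4

Between hops 0 and 1 the cycle counter advances 11 − 7 = 4.
One hop costs L cycles, so L = 4.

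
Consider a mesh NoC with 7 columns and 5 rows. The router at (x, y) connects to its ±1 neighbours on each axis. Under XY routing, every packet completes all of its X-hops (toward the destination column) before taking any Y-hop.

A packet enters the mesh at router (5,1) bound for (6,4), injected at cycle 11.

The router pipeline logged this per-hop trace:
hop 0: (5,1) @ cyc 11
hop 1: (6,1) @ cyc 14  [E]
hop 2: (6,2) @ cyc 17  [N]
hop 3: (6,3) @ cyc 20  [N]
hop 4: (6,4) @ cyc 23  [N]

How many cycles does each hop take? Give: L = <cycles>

L = 3

Between hops 0 and 1 the cycle counter advances 14 − 11 = 3.
That increment is L by definition: L = 3.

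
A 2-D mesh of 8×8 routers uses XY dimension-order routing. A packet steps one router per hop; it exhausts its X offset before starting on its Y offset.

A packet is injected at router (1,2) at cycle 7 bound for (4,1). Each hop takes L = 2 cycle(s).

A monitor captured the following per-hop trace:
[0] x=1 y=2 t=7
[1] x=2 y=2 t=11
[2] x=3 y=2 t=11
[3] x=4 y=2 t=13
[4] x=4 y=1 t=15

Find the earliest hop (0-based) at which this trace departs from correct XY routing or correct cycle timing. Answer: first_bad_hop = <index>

  1: Δx=+1 Δy=+0 Δt=4 [BAD: Δcyc=4≠L]

first_bad_hop = 1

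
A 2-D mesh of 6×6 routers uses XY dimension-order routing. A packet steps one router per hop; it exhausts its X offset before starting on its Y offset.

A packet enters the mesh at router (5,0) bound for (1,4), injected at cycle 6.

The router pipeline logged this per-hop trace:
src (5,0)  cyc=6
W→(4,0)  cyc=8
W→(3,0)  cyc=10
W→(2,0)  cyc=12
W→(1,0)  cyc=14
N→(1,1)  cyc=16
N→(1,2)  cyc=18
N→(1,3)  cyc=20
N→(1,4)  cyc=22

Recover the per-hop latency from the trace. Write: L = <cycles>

Δcyc across hop 0→1: 8 − 6 = 2.
That increment is L by definition: L = 2.

L = 2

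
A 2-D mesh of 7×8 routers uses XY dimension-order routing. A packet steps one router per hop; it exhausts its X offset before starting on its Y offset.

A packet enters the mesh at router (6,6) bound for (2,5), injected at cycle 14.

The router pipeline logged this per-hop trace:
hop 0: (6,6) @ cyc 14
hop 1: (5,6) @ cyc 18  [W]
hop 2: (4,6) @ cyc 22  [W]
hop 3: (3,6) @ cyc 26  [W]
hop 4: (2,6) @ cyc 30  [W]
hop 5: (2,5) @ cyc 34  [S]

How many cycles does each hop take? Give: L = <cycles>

L = 4

Δcyc across hop 0→1: 18 − 14 = 4.
That increment is L by definition: L = 4.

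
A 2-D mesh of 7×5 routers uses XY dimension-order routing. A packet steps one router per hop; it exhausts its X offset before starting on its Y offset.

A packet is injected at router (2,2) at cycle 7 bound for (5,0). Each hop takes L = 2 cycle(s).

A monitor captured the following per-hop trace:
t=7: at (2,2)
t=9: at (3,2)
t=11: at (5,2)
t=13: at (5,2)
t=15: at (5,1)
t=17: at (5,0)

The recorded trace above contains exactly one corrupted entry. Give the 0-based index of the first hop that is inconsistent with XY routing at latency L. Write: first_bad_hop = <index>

  1: Δx=+1 Δy=+0 Δt=2 [ok]
  2: Δx=+2 Δy=+0 Δt=2 [BAD: non-unit step]

first_bad_hop = 2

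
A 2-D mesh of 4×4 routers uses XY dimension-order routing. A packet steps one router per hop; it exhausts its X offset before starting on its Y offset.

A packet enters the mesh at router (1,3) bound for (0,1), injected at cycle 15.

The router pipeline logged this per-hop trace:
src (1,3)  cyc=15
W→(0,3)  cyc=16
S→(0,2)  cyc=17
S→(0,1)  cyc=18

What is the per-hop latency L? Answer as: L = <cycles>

From hop 0 (15) to hop 1 (16): +1 cycles.
One hop costs L cycles, so L = 1.

L = 1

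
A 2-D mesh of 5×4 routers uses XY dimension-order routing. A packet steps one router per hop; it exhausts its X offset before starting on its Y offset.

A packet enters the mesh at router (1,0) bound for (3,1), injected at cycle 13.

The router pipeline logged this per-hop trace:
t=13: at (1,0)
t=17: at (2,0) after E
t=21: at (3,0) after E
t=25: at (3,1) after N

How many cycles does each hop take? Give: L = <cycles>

From hop 0 (13) to hop 1 (17): +4 cycles.
Each hop adds L, hence L = 4.

L = 4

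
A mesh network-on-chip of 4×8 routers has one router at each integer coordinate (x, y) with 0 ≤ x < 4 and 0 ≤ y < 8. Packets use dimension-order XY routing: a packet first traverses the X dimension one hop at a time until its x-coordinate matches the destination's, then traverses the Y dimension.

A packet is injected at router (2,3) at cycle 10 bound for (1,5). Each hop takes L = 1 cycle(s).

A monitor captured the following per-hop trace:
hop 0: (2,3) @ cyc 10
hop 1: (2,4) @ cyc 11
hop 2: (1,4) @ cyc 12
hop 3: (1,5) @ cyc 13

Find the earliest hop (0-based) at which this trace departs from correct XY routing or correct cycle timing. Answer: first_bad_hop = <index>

  1: Δx=+0 Δy=+1 Δt=1 [BAD: Y-move but x=2≠1]

first_bad_hop = 1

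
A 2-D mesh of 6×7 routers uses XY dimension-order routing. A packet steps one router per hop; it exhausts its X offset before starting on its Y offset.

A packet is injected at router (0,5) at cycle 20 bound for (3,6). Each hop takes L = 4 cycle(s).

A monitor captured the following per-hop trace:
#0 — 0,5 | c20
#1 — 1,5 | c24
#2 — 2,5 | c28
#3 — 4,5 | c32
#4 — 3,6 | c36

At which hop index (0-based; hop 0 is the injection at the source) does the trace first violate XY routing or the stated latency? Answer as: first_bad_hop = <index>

hop 1: step (+1,+0), +4 cyc — ok
hop 2: step (+1,+0), +4 cyc — ok
hop 3: step (+2,+0), +4 cyc — BAD: non-unit step

first_bad_hop = 3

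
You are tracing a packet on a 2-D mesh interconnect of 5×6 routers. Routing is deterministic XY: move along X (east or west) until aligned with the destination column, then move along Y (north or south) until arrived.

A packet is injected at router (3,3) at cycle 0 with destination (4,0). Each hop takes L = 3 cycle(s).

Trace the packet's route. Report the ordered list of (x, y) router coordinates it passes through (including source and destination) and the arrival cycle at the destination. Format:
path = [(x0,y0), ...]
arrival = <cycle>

src (3,3)  cyc=0
E→(4,3)  cyc=3
S→(4,2)  cyc=6
S→(4,1)  cyc=9
S→(4,0)  cyc=12

path = [(3,3), (4,3), (4,2), (4,1), (4,0)]
arrival = 12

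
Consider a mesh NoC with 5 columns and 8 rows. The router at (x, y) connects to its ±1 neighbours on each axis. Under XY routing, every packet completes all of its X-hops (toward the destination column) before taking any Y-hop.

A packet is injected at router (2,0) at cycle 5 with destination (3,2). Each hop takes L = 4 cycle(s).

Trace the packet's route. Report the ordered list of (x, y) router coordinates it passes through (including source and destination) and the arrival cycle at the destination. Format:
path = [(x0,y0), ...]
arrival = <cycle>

t=5: at (2,0)
t=9: at (3,0) after E
t=13: at (3,1) after N
t=17: at (3,2) after N

path = [(2,0), (3,0), (3,1), (3,2)]
arrival = 17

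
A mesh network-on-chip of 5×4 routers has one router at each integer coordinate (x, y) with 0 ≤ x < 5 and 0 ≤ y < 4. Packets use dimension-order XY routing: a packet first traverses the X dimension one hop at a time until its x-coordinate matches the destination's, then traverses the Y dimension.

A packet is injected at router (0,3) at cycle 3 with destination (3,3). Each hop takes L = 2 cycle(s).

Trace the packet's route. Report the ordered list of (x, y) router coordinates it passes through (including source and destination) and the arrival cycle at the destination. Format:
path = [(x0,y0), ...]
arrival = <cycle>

#0 — 0,3 | c3
#1 — 1,3 | c5 | E
#2 — 2,3 | c7 | E
#3 — 3,3 | c9 | E

path = [(0,3), (1,3), (2,3), (3,3)]
arrival = 9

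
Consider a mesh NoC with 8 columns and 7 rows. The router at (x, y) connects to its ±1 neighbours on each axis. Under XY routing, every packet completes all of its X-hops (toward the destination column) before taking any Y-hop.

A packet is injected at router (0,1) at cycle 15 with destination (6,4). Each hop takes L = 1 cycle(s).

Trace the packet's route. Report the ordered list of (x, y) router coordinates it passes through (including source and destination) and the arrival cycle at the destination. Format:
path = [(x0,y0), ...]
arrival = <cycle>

path = [(0,1), (1,1), (2,1), (3,1), (4,1), (5,1), (6,1), (6,2), (6,3), (6,4)]
arrival = 24

t=15: at (0,1)
t=16: at (1,1) after E
t=17: at (2,1) after E
t=18: at (3,1) after E
t=19: at (4,1) after E
t=20: at (5,1) after E
t=21: at (6,1) after E
t=22: at (6,2) after N
t=23: at (6,3) after N
t=24: at (6,4) after N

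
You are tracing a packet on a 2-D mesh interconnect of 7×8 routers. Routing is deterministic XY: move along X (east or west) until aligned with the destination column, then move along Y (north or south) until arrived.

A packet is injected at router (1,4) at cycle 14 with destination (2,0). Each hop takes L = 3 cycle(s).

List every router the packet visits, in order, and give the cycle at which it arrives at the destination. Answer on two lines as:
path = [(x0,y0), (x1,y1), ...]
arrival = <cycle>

path = [(1,4), (2,4), (2,3), (2,2), (2,1), (2,0)]
arrival = 29

[0] x=1 y=4 t=14
[1] x=2 y=4 t=17 →E
[2] x=2 y=3 t=20 →S
[3] x=2 y=2 t=23 →S
[4] x=2 y=1 t=26 →S
[5] x=2 y=0 t=29 →S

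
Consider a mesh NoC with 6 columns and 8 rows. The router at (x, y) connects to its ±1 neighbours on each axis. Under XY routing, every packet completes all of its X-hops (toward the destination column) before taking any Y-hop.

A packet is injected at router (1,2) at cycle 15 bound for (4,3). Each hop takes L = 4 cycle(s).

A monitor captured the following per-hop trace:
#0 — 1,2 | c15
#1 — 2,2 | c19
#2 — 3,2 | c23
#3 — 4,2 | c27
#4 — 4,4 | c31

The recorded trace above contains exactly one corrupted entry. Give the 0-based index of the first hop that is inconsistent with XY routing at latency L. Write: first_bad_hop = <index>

first_bad_hop = 4

[1] (+1,+0) / 4c ⇒ ok
[2] (+1,+0) / 4c ⇒ ok
[3] (+1,+0) / 4c ⇒ ok
[4] (+0,+2) / 4c ⇒ BAD: non-unit step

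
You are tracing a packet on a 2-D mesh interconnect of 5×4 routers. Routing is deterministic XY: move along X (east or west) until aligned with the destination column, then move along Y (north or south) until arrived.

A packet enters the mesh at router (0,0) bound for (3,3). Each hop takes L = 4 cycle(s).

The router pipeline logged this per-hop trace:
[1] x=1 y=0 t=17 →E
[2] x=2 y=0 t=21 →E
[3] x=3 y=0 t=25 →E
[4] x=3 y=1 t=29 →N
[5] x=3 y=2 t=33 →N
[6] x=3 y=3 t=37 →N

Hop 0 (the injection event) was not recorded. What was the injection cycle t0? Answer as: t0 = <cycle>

cyc[1] = 17 and cyc[k] = t0 + k·L for every k.
t0 = cyc[1] − L = 17 − 4 = 13.

t0 = 13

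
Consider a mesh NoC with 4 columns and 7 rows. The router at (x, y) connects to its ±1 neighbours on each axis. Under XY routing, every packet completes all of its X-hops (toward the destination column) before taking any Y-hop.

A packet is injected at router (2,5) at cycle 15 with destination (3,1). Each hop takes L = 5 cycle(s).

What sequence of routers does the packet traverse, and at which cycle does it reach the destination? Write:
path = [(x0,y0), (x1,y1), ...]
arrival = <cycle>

src (2,5)  cyc=15
E→(3,5)  cyc=20
S→(3,4)  cyc=25
S→(3,3)  cyc=30
S→(3,2)  cyc=35
S→(3,1)  cyc=40

path = [(2,5), (3,5), (3,4), (3,3), (3,2), (3,1)]
arrival = 40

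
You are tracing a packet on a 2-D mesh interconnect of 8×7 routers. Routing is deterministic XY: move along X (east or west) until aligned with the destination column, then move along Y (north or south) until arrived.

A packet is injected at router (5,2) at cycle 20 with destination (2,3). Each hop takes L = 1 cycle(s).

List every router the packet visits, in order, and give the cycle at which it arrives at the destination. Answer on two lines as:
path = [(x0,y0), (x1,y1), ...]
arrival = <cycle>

hop 0: (5,2) @ cyc 20
hop 1: (4,2) @ cyc 21  [W]
hop 2: (3,2) @ cyc 22  [W]
hop 3: (2,2) @ cyc 23  [W]
hop 4: (2,3) @ cyc 24  [N]

path = [(5,2), (4,2), (3,2), (2,2), (2,3)]
arrival = 24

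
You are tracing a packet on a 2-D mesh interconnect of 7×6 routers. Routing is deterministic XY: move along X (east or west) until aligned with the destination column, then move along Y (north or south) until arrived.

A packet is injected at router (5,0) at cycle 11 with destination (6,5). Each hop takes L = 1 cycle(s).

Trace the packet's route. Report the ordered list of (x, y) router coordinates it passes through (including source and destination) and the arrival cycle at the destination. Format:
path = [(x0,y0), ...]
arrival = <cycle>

path = [(5,0), (6,0), (6,1), (6,2), (6,3), (6,4), (6,5)]
arrival = 17

t=11: at (5,0)
t=12: at (6,0) after E
t=13: at (6,1) after N
t=14: at (6,2) after N
t=15: at (6,3) after N
t=16: at (6,4) after N
t=17: at (6,5) after N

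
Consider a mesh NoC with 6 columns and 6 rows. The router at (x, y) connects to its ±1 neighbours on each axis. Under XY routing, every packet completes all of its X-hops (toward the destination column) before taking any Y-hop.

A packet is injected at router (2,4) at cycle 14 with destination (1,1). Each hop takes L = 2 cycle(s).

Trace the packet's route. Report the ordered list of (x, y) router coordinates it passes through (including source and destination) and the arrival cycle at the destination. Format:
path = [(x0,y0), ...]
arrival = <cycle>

path = [(2,4), (1,4), (1,3), (1,2), (1,1)]
arrival = 22

t=14: at (2,4)
t=16: at (1,4) after W
t=18: at (1,3) after S
t=20: at (1,2) after S
t=22: at (1,1) after S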